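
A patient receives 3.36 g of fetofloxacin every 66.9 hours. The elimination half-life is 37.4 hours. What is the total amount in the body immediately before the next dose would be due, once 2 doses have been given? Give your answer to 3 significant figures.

The 2 doses were given 133.8, 66.9 hours ago.
Total = 3.36·(1/2)^(133.8/37.4) + 3.36·(1/2)^(66.9/37.4)
      = 0.28144 + 0.97245 ≈ 1.2539 g.

1.25 g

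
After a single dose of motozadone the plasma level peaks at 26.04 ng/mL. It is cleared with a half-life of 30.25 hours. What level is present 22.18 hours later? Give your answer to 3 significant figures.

Number of half-lives: n = 22.18/30.25 ≈ 0.73322.
Remaining = 26.04 × (1/2)^0.73322 = 26.04 × 0.60156 ≈ 15.665 ng/mL.

15.7 ng/mL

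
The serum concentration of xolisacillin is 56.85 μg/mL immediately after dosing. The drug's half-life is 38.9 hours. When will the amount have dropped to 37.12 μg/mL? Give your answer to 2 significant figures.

24 hours

Fraction remaining = 37.12/56.85 ≈ 0.65295.
n = log₂(56.85/37.12) = ln(1.5315)/ln 2 ≈ 0.61496 half-lives.
t = n × t½ = 0.61496 × 38.9 ≈ 23.922 hours.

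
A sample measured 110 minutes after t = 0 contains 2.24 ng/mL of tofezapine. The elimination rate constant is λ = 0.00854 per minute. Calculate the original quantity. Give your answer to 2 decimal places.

5.73 ng/mL

t½ = ln 2 / λ = 0.69315 / 0.00854 ≈ 81.165 minutes.
Number of half-lives elapsed: n = 110/81.165 ≈ 1.3553.
A₀ = A × 2^n = 2.24 × 2^1.3553 = 2.24 × 2.5584 ≈ 5.7309 ng/mL.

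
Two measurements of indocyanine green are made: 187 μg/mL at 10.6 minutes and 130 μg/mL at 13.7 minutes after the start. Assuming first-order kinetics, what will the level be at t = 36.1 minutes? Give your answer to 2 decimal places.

Over Δt = 13.7 − 10.6 = 3.1 minutes, the level fell by a factor of 187/130 ≈ 1.4385.
n = log₂(1.4385) ≈ 0.52453 half-lives, so t½ = 3.1/0.52453 ≈ 5.9101 minutes.
From t = 13.7 to t = 36.1: 130 × (1/2)^((36.1−13.7)/5.9101) ≈ 9.3973 μg/mL.

9.40 μg/mL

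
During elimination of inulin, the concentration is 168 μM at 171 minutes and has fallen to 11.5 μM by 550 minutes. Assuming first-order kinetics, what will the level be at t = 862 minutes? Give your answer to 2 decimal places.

1.26 μM

Over Δt = 550 − 171 = 379 minutes, the level fell by a factor of 168/11.5 ≈ 14.609.
n = log₂(14.609) ≈ 3.8688 half-lives, so t½ = 379/3.8688 ≈ 97.964 minutes.
From t = 550 to t = 862: 11.5 × (1/2)^((862−550)/97.964) ≈ 1.2646 μM.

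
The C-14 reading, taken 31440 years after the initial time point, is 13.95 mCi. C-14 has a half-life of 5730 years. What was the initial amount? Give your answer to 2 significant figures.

Number of half-lives elapsed: n = 31440/5730 ≈ 5.4869.
A₀ = A × 2^n = 13.95 × 2^5.4869 = 13.95 × 44.846 ≈ 625.6 mCi.

630 mCi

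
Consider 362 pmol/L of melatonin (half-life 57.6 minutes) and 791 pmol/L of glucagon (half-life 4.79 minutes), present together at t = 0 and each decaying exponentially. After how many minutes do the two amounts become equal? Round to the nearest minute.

Set 362·(1/2)^(t/57.6) = 791·(1/2)^(t/4.79).
Taking log₂: log₂(362/791) = t·(1/57.6 − 1/4.79).
log₂(0.45765) = -1.1277; 1/57.6 − 1/4.79 = -0.19141.
t = -1.1277 / -0.19141 ≈ 5.8916 minutes.

6 minutes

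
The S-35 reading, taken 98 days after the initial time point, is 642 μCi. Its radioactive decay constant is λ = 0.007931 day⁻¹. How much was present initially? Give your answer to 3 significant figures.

1400 μCi

t½ = ln 2 / λ = 0.69315 / 0.007931 ≈ 87.397 days.
Number of half-lives elapsed: n = 98/87.397 ≈ 1.1213.
A₀ = A × 2^n = 642 × 2^1.1213 = 642 × 2.1755 ≈ 1396.6 μCi.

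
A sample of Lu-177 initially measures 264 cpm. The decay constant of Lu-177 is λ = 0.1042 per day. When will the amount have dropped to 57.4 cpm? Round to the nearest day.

15 days

t½ = ln 2 / λ = 0.69315 / 0.1042 ≈ 6.6521 days.
Fraction remaining = 57.4/264 ≈ 0.21742.
n = log₂(264/57.4) = ln(4.5993)/ln 2 ≈ 2.2014 half-lives.
t = n × t½ = 2.2014 × 6.6521 ≈ 14.644 days.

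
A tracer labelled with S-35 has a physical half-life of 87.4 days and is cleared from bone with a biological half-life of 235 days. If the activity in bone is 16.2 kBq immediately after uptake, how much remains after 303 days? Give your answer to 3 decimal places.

0.599 kBq

1/t_eff = 1/t_phys + 1/t_biol = 1/87.4 + 1/235 = 0.015697 per day.
t_eff = 87.4 × 235 / (87.4 + 235) ≈ 63.707 days.
Remaining = 16.2 × (1/2)^(303/63.707) = 16.2 × (1/2)^4.7562 ≈ 0.59946 kBq.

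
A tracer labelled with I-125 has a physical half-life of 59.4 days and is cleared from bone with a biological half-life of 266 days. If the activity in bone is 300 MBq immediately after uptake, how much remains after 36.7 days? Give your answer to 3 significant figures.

178 MBq

1/t_eff = 1/t_phys + 1/t_biol = 1/59.4 + 1/266 = 0.020594 per day.
t_eff = 59.4 × 266 / (59.4 + 266) ≈ 48.557 days.
Remaining = 300 × (1/2)^(36.7/48.557) = 300 × (1/2)^0.75582 ≈ 177.66 MBq.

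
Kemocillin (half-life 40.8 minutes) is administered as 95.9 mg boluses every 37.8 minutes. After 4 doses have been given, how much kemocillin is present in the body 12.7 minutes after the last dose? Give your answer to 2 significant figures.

150 mg

The 4 doses were given 126.1, 88.3, 50.5, 12.7 minutes ago.
Total = 95.9·(1/2)^(126.1/40.8) + 95.9·(1/2)^(88.3/40.8) + 95.9·(1/2)^(50.5/40.8) + 95.9·(1/2)^(12.7/40.8)
      = 11.257 + 21.396 + 40.665 + 77.289 ≈ 150.61 mg.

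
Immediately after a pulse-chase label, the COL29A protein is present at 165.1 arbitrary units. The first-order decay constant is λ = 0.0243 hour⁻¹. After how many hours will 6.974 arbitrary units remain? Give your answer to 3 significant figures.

130 hours

t½ = ln 2 / λ = 0.69315 / 0.0243 ≈ 28.525 hours.
Fraction remaining = 6.974/165.1 ≈ 0.042241.
n = log₂(165.1/6.974) = ln(23.674)/ln 2 ≈ 4.5652 half-lives.
t = n × t½ = 4.5652 × 28.525 ≈ 130.22 hours.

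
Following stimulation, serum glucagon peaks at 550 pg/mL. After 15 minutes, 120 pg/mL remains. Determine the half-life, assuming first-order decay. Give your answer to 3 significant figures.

A/A₀ = 120/550 ≈ 0.21818.
n = log₂(4.5833) ≈ 2.1964 half-lives elapsed in 15 minutes.
t½ = 15/2.1964 ≈ 6.8294 minutes.

6.83 minutes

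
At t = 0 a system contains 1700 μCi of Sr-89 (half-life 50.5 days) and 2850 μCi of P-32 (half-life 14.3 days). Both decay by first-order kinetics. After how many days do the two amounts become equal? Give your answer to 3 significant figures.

14.9 days

Set 1700·(1/2)^(t/50.5) = 2850·(1/2)^(t/14.3).
Taking log₂: log₂(1700/2850) = t·(1/50.5 − 1/14.3).
log₂(0.59649) = -0.74543; 1/50.5 − 1/14.3 = -0.050128.
t = -0.74543 / -0.050128 ≈ 14.87 days.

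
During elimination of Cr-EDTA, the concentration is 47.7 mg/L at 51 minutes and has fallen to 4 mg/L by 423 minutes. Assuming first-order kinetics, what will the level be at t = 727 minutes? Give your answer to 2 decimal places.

Over Δt = 423 − 51 = 372 minutes, the level fell by a factor of 47.7/4 ≈ 11.925.
n = log₂(11.925) ≈ 3.5759 half-lives, so t½ = 372/3.5759 ≈ 104.03 minutes.
From t = 423 to t = 727: 4 × (1/2)^((727−423)/104.03) ≈ 0.52768 mg/L.

0.53 mg/L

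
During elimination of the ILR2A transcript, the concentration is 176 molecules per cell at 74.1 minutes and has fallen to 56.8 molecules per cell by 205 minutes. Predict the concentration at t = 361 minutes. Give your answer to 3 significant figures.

14.8 molecules per cell

Over Δt = 205 − 74.1 = 130.9 minutes, the level fell by a factor of 176/56.8 ≈ 3.0986.
n = log₂(3.0986) ≈ 1.6316 half-lives, so t½ = 130.9/1.6316 ≈ 80.227 minutes.
From t = 205 to t = 361: 56.8 × (1/2)^((361−205)/80.227) ≈ 14.757 molecules per cell.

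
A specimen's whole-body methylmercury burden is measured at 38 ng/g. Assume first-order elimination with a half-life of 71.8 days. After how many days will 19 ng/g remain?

71.8 days

19/38 = 1/2, so 1 half-life has elapsed.
t = 1 × 71.8 = 71.8 days.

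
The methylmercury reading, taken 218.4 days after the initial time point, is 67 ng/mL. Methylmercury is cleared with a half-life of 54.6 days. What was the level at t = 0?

1072 ng/mL

Number of half-lives elapsed: n = 218.4/54.6 ≈ 4.
A₀ = A × 2^n = 67 × 2^4 = 67 × 16 ≈ 1072 ng/mL.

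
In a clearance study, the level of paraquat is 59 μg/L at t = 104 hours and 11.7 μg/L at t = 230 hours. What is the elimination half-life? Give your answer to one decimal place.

Over Δt = 230 − 104 = 126 hours, the level fell by a factor of 59/11.7 ≈ 5.0427.
n = log₂(5.0427) ≈ 2.3342 half-lives, so t½ = 126/2.3342 ≈ 53.98 hours.

54.0 hours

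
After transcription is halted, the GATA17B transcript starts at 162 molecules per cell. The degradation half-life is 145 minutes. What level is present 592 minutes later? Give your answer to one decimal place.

Number of half-lives: n = 592/145 ≈ 4.0828.
Remaining = 162 × (1/2)^4.0828 = 162 × 0.059016 ≈ 9.5605 molecules per cell.

9.6 molecules per cell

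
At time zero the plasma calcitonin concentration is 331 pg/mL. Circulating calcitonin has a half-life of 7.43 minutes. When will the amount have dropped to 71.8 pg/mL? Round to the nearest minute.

16 minutes

Fraction remaining = 71.8/331 ≈ 0.21692.
n = log₂(331/71.8) = ln(4.61)/ln 2 ≈ 2.2048 half-lives.
t = n × t½ = 2.2048 × 7.43 ≈ 16.381 minutes.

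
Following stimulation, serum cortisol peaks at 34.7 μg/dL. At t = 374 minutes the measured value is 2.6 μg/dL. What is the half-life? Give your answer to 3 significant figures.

100 minutes

A/A₀ = 2.6/34.7 ≈ 0.074928.
n = log₂(13.346) ≈ 3.7384 half-lives elapsed in 374 minutes.
t½ = 374/3.7384 ≈ 100.04 minutes.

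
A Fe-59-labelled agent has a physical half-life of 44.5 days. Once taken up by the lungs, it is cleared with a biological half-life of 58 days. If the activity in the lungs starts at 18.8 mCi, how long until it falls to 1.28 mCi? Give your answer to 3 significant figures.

1/t_eff = 1/t_phys + 1/t_biol = 1/44.5 + 1/58 = 0.039713 per day.
t_eff = 44.5 × 58 / (44.5 + 58) ≈ 25.18 days.
n = log₂(18.8/1.28) ≈ 3.8765; t = 3.8765 × 25.18 ≈ 97.613 days.

97.6 days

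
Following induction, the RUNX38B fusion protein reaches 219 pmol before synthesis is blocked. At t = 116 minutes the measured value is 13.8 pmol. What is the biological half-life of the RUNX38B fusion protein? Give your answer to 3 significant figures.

A/A₀ = 13.8/219 ≈ 0.063014.
n = log₂(15.87) ≈ 3.9882 half-lives elapsed in 116 minutes.
t½ = 116/3.9882 ≈ 29.086 minutes.

29.1 minutes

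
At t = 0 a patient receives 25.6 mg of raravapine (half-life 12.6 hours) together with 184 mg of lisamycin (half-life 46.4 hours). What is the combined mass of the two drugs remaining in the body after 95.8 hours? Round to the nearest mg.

44 mg

raravapine: 25.6 × (1/2)^(95.8/12.6) = 25.6 × (1/2)^7.6032 ≈ 0.13166 mg.
lisamycin: 184 × (1/2)^(95.8/46.4) = 184 × (1/2)^2.0647 ≈ 43.984 mg.
Total = 0.13166 + 43.984 ≈ 44.116 mg.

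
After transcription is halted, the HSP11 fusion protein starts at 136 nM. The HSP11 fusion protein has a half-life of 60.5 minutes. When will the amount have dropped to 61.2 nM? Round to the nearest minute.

Fraction remaining = 61.2/136 ≈ 0.45.
n = log₂(136/61.2) = ln(2.2222)/ln 2 ≈ 1.152 half-lives.
t = n × t½ = 1.152 × 60.5 ≈ 69.696 minutes.

70 minutes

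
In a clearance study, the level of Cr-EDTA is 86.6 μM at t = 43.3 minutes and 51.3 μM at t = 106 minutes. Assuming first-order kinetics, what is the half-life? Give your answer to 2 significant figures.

83 minutes

Over Δt = 106 − 43.3 = 62.7 minutes, the level fell by a factor of 86.6/51.3 ≈ 1.6881.
n = log₂(1.6881) ≈ 0.75541 half-lives, so t½ = 62.7/0.75541 ≈ 83.001 minutes.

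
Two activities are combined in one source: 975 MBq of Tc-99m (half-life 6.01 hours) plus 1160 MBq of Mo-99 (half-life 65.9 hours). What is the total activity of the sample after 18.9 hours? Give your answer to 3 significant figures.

Tc-99m: 975 × (1/2)^(18.9/6.01) = 975 × (1/2)^3.1448 ≈ 110.24 MBq.
Mo-99: 1160 × (1/2)^(18.9/65.9) = 1160 × (1/2)^0.2868 ≈ 950.87 MBq.
Total = 110.24 + 950.87 ≈ 1061.1 MBq.

1060 MBq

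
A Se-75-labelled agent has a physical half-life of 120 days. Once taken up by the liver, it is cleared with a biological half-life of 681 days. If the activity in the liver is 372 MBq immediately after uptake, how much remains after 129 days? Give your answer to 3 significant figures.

1/t_eff = 1/t_phys + 1/t_biol = 1/120 + 1/681 = 0.0098018 per day.
t_eff = 120 × 681 / (120 + 681) ≈ 102.02 days.
Remaining = 372 × (1/2)^(129/102.02) = 372 × (1/2)^1.2644 ≈ 154.85 MBq.

155 MBq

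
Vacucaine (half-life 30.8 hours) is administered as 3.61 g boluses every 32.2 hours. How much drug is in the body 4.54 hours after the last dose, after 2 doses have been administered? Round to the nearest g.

The 2 doses were given 36.74, 4.54 hours ago.
Total = 3.61·(1/2)^(36.74/30.8) + 3.61·(1/2)^(4.54/30.8)
      = 1.5791 + 3.2594 ≈ 4.8385 g.

5 g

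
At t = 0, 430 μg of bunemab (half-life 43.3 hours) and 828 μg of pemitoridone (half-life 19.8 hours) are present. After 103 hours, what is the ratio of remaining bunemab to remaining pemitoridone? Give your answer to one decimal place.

bunemab: 430 × (1/2)^(103/43.3) = 430 × (1/2)^2.3788 ≈ 82.678 μg.
pemitoridone: 828 × (1/2)^(103/19.8) = 828 × (1/2)^5.202 ≈ 22.494 μg.
Ratio ≈ 82.678 / 22.494 ≈ 3.6756.

3.7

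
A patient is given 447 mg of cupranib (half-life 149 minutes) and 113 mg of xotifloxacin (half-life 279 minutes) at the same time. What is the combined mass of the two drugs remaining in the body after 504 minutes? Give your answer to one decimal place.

cupranib: 447 × (1/2)^(504/149) = 447 × (1/2)^3.3826 ≈ 42.861 mg.
xotifloxacin: 113 × (1/2)^(504/279) = 113 × (1/2)^1.8065 ≈ 32.306 mg.
Total = 42.861 + 32.306 ≈ 75.167 mg.

75.2 mg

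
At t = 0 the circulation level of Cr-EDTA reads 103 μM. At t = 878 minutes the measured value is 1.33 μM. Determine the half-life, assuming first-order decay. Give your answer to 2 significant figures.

140 minutes

A/A₀ = 1.33/103 ≈ 0.012913.
n = log₂(77.444) ≈ 6.2751 half-lives elapsed in 878 minutes.
t½ = 878/6.2751 ≈ 139.92 minutes.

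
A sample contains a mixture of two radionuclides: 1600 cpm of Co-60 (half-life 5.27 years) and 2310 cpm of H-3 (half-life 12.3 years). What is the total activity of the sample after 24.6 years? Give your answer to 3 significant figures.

Co-60: 1600 × (1/2)^(24.6/5.27) = 1600 × (1/2)^4.6679 ≈ 62.941 cpm.
H-3: 2310 × (1/2)^(24.6/12.3) = 2310 × (1/2)^2 ≈ 577.5 cpm.
Total = 62.941 + 577.5 ≈ 640.44 cpm.

640 cpm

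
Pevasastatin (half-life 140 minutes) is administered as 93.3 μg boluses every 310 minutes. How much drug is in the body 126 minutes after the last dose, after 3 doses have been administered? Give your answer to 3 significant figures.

The 3 doses were given 746, 436, 126 minutes ago.
Total = 93.3·(1/2)^(746/140) + 93.3·(1/2)^(436/140) + 93.3·(1/2)^(126/140)
      = 2.3218 + 10.774 + 49.998 ≈ 63.094 μg.

63.1 μg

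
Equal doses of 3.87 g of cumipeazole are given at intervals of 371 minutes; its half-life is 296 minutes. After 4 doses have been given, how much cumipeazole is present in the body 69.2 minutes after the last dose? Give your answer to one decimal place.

5.5 g

The 4 doses were given 1182.2, 811.2, 440.2, 69.2 minutes ago.
Total = 3.87·(1/2)^(1182.2/296) + 3.87·(1/2)^(811.2/296) + 3.87·(1/2)^(440.2/296) + 3.87·(1/2)^(69.2/296)
      = 0.2429 + 0.57906 + 1.3805 + 3.2911 ≈ 5.4935 g.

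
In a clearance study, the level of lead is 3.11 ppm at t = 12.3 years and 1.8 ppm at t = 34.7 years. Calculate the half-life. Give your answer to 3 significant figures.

Over Δt = 34.7 − 12.3 = 22.4 years, the level fell by a factor of 3.11/1.8 ≈ 1.7278.
n = log₂(1.7278) ≈ 0.78892 half-lives, so t½ = 22.4/0.78892 ≈ 28.393 years.

28.4 years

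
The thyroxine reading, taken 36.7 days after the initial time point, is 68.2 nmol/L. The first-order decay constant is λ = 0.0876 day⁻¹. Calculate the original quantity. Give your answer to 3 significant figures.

t½ = ln 2 / λ = 0.69315 / 0.0876 ≈ 7.9126 days.
Number of half-lives elapsed: n = 36.7/7.9126 ≈ 4.6381.
A₀ = A × 2^n = 68.2 × 2^4.6381 = 68.2 × 24.901 ≈ 1698.3 nmol/L.

1700 nmol/L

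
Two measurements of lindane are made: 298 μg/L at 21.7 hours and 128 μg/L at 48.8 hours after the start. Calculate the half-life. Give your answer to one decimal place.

22.2 hours

Over Δt = 48.8 − 21.7 = 27.1 hours, the level fell by a factor of 298/128 ≈ 2.3281.
n = log₂(2.3281) ≈ 1.2192 half-lives, so t½ = 27.1/1.2192 ≈ 22.228 hours.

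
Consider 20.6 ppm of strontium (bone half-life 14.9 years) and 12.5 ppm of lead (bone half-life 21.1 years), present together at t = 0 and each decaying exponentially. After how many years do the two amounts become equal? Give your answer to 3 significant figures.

Set 20.6·(1/2)^(t/14.9) = 12.5·(1/2)^(t/21.1).
Taking log₂: log₂(20.6/12.5) = t·(1/14.9 − 1/21.1).
log₂(1.648) = 0.72072; 1/14.9 − 1/21.1 = 0.019721.
t = 0.72072 / 0.019721 ≈ 36.546 years.

36.5 years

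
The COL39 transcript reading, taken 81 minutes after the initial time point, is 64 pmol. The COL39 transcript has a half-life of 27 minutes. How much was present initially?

Number of half-lives elapsed: n = 81/27 ≈ 3.
A₀ = A × 2^n = 64 × 2^3 = 64 × 8 ≈ 512 pmol.

512 pmol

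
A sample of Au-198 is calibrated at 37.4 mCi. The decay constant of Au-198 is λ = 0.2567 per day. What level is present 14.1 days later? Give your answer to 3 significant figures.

1.00 mCi

t½ = ln 2 / λ = 0.69315 / 0.2567 ≈ 2.7002 days.
Number of half-lives: n = 14.1/2.7002 ≈ 5.2218.
Remaining = 37.4 × (1/2)^5.2218 = 37.4 × 0.026797 ≈ 1.0022 mCi.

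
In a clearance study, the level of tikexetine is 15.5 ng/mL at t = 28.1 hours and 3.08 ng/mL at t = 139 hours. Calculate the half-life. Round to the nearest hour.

Over Δt = 139 − 28.1 = 110.9 hours, the level fell by a factor of 15.5/3.08 ≈ 5.0325.
n = log₂(5.0325) ≈ 2.3313 half-lives, so t½ = 110.9/2.3313 ≈ 47.571 hours.

48 hours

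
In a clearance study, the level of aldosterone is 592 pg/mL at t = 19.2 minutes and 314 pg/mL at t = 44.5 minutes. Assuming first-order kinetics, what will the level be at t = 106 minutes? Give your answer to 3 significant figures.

67.2 pg/mL

Over Δt = 44.5 − 19.2 = 25.3 minutes, the level fell by a factor of 592/314 ≈ 1.8854.
n = log₂(1.8854) ≈ 0.91483 half-lives, so t½ = 25.3/0.91483 ≈ 27.655 minutes.
From t = 44.5 to t = 106: 314 × (1/2)^((106−44.5)/27.655) ≈ 67.22 pg/mL.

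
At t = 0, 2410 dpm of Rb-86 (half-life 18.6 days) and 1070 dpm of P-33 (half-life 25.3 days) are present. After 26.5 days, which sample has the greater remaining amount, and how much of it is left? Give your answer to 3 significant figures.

Rb-86: 2410 × (1/2)^1.4247 ≈ 897.7 dpm.
P-33: 1070 × (1/2)^1.0474 ≈ 517.7 dpm.
Rb-86 has more remaining, at ≈ 897.7 dpm.

Rb-86, 898 dpm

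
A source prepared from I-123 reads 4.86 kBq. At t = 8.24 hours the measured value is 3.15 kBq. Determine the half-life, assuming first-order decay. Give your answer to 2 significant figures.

13 hours

A/A₀ = 3.15/4.86 ≈ 0.64815.
n = log₂(1.5429) ≈ 0.6256 half-lives elapsed in 8.24 hours.
t½ = 8.24/0.6256 ≈ 13.171 hours.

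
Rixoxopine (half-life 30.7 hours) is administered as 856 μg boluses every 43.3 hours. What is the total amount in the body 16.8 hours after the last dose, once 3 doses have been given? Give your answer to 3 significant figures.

The 3 doses were given 103.4, 60.1, 16.8 hours ago.
Total = 856·(1/2)^(103.4/30.7) + 856·(1/2)^(60.1/30.7) + 856·(1/2)^(16.8/30.7)
      = 82.905 + 220.37 + 585.79 ≈ 889.07 μg.

889 μg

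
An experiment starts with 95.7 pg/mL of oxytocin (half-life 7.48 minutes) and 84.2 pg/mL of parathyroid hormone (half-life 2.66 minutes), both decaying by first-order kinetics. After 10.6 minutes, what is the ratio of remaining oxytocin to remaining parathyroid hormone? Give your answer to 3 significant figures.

6.74

oxytocin: 95.7 × (1/2)^(10.6/7.48) = 95.7 × (1/2)^1.4171 ≈ 35.836 pg/mL.
parathyroid hormone: 84.2 × (1/2)^(10.6/2.66) = 84.2 × (1/2)^3.985 ≈ 5.3176 pg/mL.
Ratio ≈ 35.836 / 5.3176 ≈ 6.7391.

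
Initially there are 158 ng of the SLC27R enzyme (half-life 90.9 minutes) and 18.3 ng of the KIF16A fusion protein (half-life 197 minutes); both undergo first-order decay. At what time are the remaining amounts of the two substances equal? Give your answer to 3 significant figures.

Set 158·(1/2)^(t/90.9) = 18.3·(1/2)^(t/197).
Taking log₂: log₂(158/18.3) = t·(1/90.9 − 1/197).
log₂(8.6339) = 3.11; 1/90.9 − 1/197 = 0.005925.
t = 3.11 / 0.005925 ≈ 524.9 minutes.

525 minutes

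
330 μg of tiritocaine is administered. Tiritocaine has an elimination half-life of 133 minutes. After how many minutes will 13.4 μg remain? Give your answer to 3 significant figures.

615 minutes

Fraction remaining = 13.4/330 ≈ 0.040606.
n = log₂(330/13.4) = ln(24.627)/ln 2 ≈ 4.6222 half-lives.
t = n × t½ = 4.6222 × 133 ≈ 614.75 minutes.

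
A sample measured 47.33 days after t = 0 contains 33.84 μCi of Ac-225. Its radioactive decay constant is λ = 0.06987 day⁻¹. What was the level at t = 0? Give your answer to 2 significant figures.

t½ = ln 2 / λ = 0.69315 / 0.06987 ≈ 9.9205 days.
Number of half-lives elapsed: n = 47.33/9.9205 ≈ 4.7709.
A₀ = A × 2^n = 33.84 × 2^4.7709 = 33.84 × 27.302 ≈ 923.89 μCi.

920 μCi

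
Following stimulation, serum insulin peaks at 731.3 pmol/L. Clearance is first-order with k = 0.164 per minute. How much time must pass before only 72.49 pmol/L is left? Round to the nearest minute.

t½ = ln 2 / k = 0.69315 / 0.164 ≈ 4.2265 minutes.
Fraction remaining = 72.49/731.3 ≈ 0.099125.
n = log₂(731.3/72.49) = ln(10.088)/ln 2 ≈ 3.3346 half-lives.
t = n × t½ = 3.3346 × 4.2265 ≈ 14.094 minutes.

14 minutes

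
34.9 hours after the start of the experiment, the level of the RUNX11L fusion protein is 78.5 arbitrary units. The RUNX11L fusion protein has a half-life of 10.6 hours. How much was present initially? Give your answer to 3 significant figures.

Number of half-lives elapsed: n = 34.9/10.6 ≈ 3.2925.
A₀ = A × 2^n = 78.5 × 2^3.2925 = 78.5 × 9.7978 ≈ 769.12 arbitrary units.

769 arbitrary units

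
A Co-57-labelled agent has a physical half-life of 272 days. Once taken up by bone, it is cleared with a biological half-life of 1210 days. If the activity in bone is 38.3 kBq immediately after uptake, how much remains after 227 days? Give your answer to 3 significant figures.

18.9 kBq

1/t_eff = 1/t_phys + 1/t_biol = 1/272 + 1/1210 = 0.0045029 per day.
t_eff = 272 × 1210 / (272 + 1210) ≈ 222.08 days.
Remaining = 38.3 × (1/2)^(227/222.08) = 38.3 × (1/2)^1.0222 ≈ 18.858 kBq.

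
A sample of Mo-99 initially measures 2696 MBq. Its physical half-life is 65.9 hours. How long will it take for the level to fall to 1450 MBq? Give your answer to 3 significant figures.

Fraction remaining = 1450/2696 ≈ 0.53783.
n = log₂(2696/1450) = ln(1.8593)/ln 2 ≈ 0.89477 half-lives.
t = n × t½ = 0.89477 × 65.9 ≈ 58.965 hours.

59.0 hours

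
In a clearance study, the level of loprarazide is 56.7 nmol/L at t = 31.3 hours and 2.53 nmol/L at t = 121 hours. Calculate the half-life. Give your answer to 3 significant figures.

20.0 hours

Over Δt = 121 − 31.3 = 89.7 hours, the level fell by a factor of 56.7/2.53 ≈ 22.411.
n = log₂(22.411) ≈ 4.4861 half-lives, so t½ = 89.7/4.4861 ≈ 19.995 hours.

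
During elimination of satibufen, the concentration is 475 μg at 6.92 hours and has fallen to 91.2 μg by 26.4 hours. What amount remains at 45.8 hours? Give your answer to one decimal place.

Over Δt = 26.4 − 6.92 = 19.48 hours, the level fell by a factor of 475/91.2 ≈ 5.2083.
n = log₂(5.2083) ≈ 2.3808 half-lives, so t½ = 19.48/2.3808 ≈ 8.182 hours.
From t = 26.4 to t = 45.8: 91.2 × (1/2)^((45.8−26.4)/8.182) ≈ 17.629 μg.

17.6 μg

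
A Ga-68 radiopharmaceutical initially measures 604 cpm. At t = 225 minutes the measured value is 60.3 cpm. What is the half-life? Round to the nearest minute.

68 minutes

A/A₀ = 60.3/604 ≈ 0.099834.
n = log₂(10.017) ≈ 3.3243 half-lives elapsed in 225 minutes.
t½ = 225/3.3243 ≈ 67.683 minutes.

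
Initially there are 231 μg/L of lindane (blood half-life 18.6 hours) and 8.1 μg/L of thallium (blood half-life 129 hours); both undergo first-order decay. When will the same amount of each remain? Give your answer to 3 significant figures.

Set 231·(1/2)^(t/18.6) = 8.1·(1/2)^(t/129).
Taking log₂: log₂(231/8.1) = t·(1/18.6 − 1/129).
log₂(28.519) = 4.8338; 1/18.6 − 1/129 = 0.046012.
t = 4.8338 / 0.046012 ≈ 105.06 hours.

105 hours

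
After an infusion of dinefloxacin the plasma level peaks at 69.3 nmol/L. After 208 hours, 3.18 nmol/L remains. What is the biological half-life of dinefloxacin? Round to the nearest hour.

47 hours

A/A₀ = 3.18/69.3 ≈ 0.045887.
n = log₂(21.792) ≈ 4.4458 half-lives elapsed in 208 hours.
t½ = 208/4.4458 ≈ 46.786 hours.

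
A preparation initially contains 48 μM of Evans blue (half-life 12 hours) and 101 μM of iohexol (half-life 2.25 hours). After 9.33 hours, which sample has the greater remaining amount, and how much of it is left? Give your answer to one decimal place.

Evans blue: 48 × (1/2)^0.7775 ≈ 28.002 μM.
iohexol: 101 × (1/2)^4.1467 ≈ 5.7023 μM.
Evans blue has more remaining, at ≈ 28.002 μM.

Evans blue, 28.0 μM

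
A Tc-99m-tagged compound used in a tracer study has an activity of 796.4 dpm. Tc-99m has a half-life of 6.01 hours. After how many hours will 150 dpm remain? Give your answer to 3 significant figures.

14.5 hours

Fraction remaining = 150/796.4 ≈ 0.18835.
n = log₂(796.4/150) = ln(5.3093)/ln 2 ≈ 2.4085 half-lives.
t = n × t½ = 2.4085 × 6.01 ≈ 14.475 hours.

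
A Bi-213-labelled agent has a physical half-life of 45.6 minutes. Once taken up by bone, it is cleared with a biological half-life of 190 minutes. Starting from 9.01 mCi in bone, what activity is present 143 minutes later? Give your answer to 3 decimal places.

0.608 mCi

1/t_eff = 1/t_phys + 1/t_biol = 1/45.6 + 1/190 = 0.027193 per minute.
t_eff = 45.6 × 190 / (45.6 + 190) ≈ 36.774 minutes.
Remaining = 9.01 × (1/2)^(143/36.774) = 9.01 × (1/2)^3.8886 ≈ 0.60833 mCi.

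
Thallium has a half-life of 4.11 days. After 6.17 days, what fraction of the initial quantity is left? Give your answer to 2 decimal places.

n = 6.17/4.11 ≈ 1.5012 half-lives.
Fraction remaining = (1/2)^1.5012 ≈ 0.35326.

0.35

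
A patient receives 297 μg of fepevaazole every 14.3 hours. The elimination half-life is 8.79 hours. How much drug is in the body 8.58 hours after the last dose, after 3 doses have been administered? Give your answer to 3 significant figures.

216 μg

The 3 doses were given 37.18, 22.88, 8.58 hours ago.
Total = 297·(1/2)^(37.18/8.79) + 297·(1/2)^(22.88/8.79) + 297·(1/2)^(8.58/8.79)
      = 15.829 + 48.886 + 150.98 ≈ 215.7 μg.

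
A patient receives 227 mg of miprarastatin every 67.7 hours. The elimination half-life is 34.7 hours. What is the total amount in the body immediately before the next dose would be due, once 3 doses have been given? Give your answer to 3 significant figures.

The 3 doses were given 203.1, 135.4, 67.7 hours ago.
Total = 227·(1/2)^(203.1/34.7) + 227·(1/2)^(135.4/34.7) + 227·(1/2)^(67.7/34.7)
      = 3.9273 + 15.185 + 58.71 ≈ 77.822 mg.

77.8 mg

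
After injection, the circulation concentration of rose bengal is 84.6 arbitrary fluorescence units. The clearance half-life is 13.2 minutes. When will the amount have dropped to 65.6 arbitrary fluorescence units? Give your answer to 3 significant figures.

4.84 minutes

Fraction remaining = 65.6/84.6 ≈ 0.77541.
n = log₂(84.6/65.6) = ln(1.2896)/ln 2 ≈ 0.36696 half-lives.
t = n × t½ = 0.36696 × 13.2 ≈ 4.8439 minutes.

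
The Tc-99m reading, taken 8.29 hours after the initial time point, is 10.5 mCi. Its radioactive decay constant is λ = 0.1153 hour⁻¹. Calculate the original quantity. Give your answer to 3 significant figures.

27.3 mCi

t½ = ln 2 / λ = 0.69315 / 0.1153 ≈ 6.0117 hours.
Number of half-lives elapsed: n = 8.29/6.0117 ≈ 1.379.
A₀ = A × 2^n = 10.5 × 2^1.379 = 10.5 × 2.6008 ≈ 27.309 mCi.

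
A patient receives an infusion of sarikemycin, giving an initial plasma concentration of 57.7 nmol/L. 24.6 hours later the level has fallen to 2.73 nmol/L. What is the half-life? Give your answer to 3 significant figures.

5.59 hours

A/A₀ = 2.73/57.7 ≈ 0.047314.
n = log₂(21.136) ≈ 4.4016 half-lives elapsed in 24.6 hours.
t½ = 24.6/4.4016 ≈ 5.5889 hours.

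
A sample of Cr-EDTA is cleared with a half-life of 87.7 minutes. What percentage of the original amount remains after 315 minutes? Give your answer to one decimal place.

n = 315/87.7 ≈ 3.5918 half-lives.
Fraction remaining = (1/2)^3.5918 ≈ 0.08294, i.e. 8.294%.

8.3%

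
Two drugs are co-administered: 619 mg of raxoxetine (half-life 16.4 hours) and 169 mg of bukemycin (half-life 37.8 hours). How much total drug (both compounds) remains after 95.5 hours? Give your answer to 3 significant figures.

raxoxetine: 619 × (1/2)^(95.5/16.4) = 619 × (1/2)^5.8232 ≈ 10.933 mg.
bukemycin: 169 × (1/2)^(95.5/37.8) = 169 × (1/2)^2.5265 ≈ 29.332 mg.
Total = 10.933 + 29.332 ≈ 40.265 mg.

40.3 mg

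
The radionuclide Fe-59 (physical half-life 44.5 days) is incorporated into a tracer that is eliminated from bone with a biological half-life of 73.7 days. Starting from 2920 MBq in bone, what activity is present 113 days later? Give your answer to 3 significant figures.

174 MBq

1/t_eff = 1/t_phys + 1/t_biol = 1/44.5 + 1/73.7 = 0.03604 per day.
t_eff = 44.5 × 73.7 / (44.5 + 73.7) ≈ 27.747 days.
Remaining = 2920 × (1/2)^(113/27.747) = 2920 × (1/2)^4.0726 ≈ 173.55 MBq.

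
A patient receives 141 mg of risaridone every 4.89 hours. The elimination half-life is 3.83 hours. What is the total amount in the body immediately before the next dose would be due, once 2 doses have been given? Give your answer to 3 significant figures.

The 2 doses were given 9.78, 4.89 hours ago.
Total = 141·(1/2)^(9.78/3.83) + 141·(1/2)^(4.89/3.83)
      = 24.018 + 58.194 ≈ 82.211 mg.

82.2 mg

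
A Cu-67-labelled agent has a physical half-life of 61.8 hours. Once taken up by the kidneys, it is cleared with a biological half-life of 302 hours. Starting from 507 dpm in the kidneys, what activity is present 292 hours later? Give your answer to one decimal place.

1/t_eff = 1/t_phys + 1/t_biol = 1/61.8 + 1/302 = 0.019492 per hour.
t_eff = 61.8 × 302 / (61.8 + 302) ≈ 51.302 hours.
Remaining = 507 × (1/2)^(292/51.302) = 507 × (1/2)^5.6918 ≈ 9.8085 dpm.

9.8 dpm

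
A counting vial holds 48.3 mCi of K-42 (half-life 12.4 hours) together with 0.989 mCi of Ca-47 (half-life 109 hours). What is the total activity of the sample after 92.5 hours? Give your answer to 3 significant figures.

0.824 mCi

K-42: 48.3 × (1/2)^(92.5/12.4) = 48.3 × (1/2)^7.4597 ≈ 0.27439 mCi.
Ca-47: 0.989 × (1/2)^(92.5/109) = 0.989 × (1/2)^0.84862 ≈ 0.54921 mCi.
Total = 0.27439 + 0.54921 ≈ 0.82359 mCi.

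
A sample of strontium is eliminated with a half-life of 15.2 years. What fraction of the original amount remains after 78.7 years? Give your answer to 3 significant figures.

0.0276

n = 78.7/15.2 ≈ 5.1776 half-lives.
Fraction remaining = (1/2)^5.1776 ≈ 0.02763.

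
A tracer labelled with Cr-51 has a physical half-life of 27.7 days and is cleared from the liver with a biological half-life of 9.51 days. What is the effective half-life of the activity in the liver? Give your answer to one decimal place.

7.1 days

1/t_eff = 1/t_phys + 1/t_biol = 1/27.7 + 1/9.51 = 0.14125 per day.
t_eff = 27.7 × 9.51 / (27.7 + 9.51) ≈ 7.0795 days.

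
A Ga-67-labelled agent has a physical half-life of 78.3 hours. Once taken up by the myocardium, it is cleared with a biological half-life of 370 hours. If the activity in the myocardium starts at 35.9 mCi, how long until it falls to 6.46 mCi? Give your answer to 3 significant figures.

160 hours

1/t_eff = 1/t_phys + 1/t_biol = 1/78.3 + 1/370 = 0.015474 per hour.
t_eff = 78.3 × 370 / (78.3 + 370) ≈ 64.624 hours.
n = log₂(35.9/6.46) ≈ 2.4744; t = 2.4744 × 64.624 ≈ 159.9 hours.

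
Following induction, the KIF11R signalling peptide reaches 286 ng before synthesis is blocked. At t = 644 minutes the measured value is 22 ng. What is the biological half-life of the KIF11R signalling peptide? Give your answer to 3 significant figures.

A/A₀ = 22/286 ≈ 0.076923.
n = log₂(13) ≈ 3.7004 half-lives elapsed in 644 minutes.
t½ = 644/3.7004 ≈ 174.03 minutes.

174 minutes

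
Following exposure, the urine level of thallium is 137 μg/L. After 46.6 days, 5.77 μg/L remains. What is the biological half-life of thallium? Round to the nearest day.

A/A₀ = 5.77/137 ≈ 0.042117.
n = log₂(23.744) ≈ 4.5695 half-lives elapsed in 46.6 days.
t½ = 46.6/4.5695 ≈ 10.198 days.

10 days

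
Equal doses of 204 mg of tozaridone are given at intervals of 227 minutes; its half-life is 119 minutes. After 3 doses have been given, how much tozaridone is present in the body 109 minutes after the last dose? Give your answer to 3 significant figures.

145 mg

The 3 doses were given 563, 336, 109 minutes ago.
Total = 204·(1/2)^(563/119) + 204·(1/2)^(336/119) + 204·(1/2)^(109/119)
      = 7.6812 + 28.818 + 108.12 ≈ 144.62 mg.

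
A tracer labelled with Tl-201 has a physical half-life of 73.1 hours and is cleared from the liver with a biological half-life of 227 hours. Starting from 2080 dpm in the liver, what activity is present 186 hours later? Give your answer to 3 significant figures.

1/t_eff = 1/t_phys + 1/t_biol = 1/73.1 + 1/227 = 0.018085 per hour.
t_eff = 73.1 × 227 / (73.1 + 227) ≈ 55.294 hours.
Remaining = 2080 × (1/2)^(186/55.294) = 2080 × (1/2)^3.3638 ≈ 202.04 dpm.

202 dpm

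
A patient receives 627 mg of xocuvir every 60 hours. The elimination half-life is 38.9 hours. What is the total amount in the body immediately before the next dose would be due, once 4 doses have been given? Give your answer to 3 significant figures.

323 mg

The 4 doses were given 240, 180, 120, 60 hours ago.
Total = 627·(1/2)^(240/38.9) + 627·(1/2)^(180/38.9) + 627·(1/2)^(120/38.9) + 627·(1/2)^(60/38.9)
      = 8.7099 + 25.37 + 73.899 + 215.26 ≈ 323.23 mg.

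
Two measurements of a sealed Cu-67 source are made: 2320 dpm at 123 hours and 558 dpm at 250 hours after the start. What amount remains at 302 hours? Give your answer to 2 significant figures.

Over Δt = 250 − 123 = 127 hours, the level fell by a factor of 2320/558 ≈ 4.1577.
n = log₂(4.1577) ≈ 2.0558 half-lives, so t½ = 127/2.0558 ≈ 61.777 hours.
From t = 250 to t = 302: 558 × (1/2)^((302−250)/61.777) ≈ 311.35 dpm.

310 dpm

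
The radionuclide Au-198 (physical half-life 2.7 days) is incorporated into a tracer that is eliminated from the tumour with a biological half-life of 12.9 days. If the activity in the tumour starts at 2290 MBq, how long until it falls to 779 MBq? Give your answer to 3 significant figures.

3.47 days

1/t_eff = 1/t_phys + 1/t_biol = 1/2.7 + 1/12.9 = 0.44789 per day.
t_eff = 2.7 × 12.9 / (2.7 + 12.9) ≈ 2.2327 days.
n = log₂(2290/779) ≈ 1.5557; t = 1.5557 × 2.2327 ≈ 3.4733 days.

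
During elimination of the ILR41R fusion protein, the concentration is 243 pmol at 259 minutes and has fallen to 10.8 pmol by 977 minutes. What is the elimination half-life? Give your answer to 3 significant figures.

Over Δt = 977 − 259 = 718 minutes, the level fell by a factor of 243/10.8 ≈ 22.5.
n = log₂(22.5) ≈ 4.4919 half-lives, so t½ = 718/4.4919 ≈ 159.84 minutes.

160 minutes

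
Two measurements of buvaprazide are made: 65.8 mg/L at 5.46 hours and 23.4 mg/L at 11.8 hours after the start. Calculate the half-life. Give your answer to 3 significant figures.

4.25 hours

Over Δt = 11.8 − 5.46 = 6.34 hours, the level fell by a factor of 65.8/23.4 ≈ 2.812.
n = log₂(2.812) ≈ 1.4916 half-lives, so t½ = 6.34/1.4916 ≈ 4.2505 hours.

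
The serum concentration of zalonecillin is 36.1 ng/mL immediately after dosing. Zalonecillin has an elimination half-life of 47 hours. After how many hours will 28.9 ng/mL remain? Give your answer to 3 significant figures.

Fraction remaining = 28.9/36.1 ≈ 0.80055.
n = log₂(36.1/28.9) = ln(1.2491)/ln 2 ≈ 0.32093 half-lives.
t = n × t½ = 0.32093 × 47 ≈ 15.084 hours.

15.1 hours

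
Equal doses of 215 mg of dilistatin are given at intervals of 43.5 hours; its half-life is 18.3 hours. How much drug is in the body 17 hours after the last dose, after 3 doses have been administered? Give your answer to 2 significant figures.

140 mg

The 3 doses were given 104, 60.5, 17 hours ago.
Total = 215·(1/2)^(104/18.3) + 215·(1/2)^(60.5/18.3) + 215·(1/2)^(17/18.3)
      = 4.1847 + 21.739 + 112.93 ≈ 138.85 mg.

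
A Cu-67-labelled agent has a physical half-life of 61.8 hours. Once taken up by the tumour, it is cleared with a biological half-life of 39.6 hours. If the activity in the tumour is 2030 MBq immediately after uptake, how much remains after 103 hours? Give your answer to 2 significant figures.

1/t_eff = 1/t_phys + 1/t_biol = 1/61.8 + 1/39.6 = 0.041434 per hour.
t_eff = 61.8 × 39.6 / (61.8 + 39.6) ≈ 24.135 hours.
Remaining = 2030 × (1/2)^(103/24.135) = 2030 × (1/2)^4.2677 ≈ 105.39 MBq.

110 MBq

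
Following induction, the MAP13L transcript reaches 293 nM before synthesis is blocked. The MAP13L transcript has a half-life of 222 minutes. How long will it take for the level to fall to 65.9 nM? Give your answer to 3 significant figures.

478 minutes

Fraction remaining = 65.9/293 ≈ 0.22491.
n = log₂(293/65.9) = ln(4.4461)/ln 2 ≈ 2.1526 half-lives.
t = n × t½ = 2.1526 × 222 ≈ 477.87 minutes.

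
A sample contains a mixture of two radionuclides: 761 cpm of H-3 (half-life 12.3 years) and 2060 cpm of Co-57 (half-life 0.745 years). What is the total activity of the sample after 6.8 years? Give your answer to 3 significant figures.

H-3: 761 × (1/2)^(6.8/12.3) = 761 × (1/2)^0.55285 ≈ 518.75 cpm.
Co-57: 2060 × (1/2)^(6.8/0.745) = 2060 × (1/2)^9.1275 ≈ 3.6831 cpm.
Total = 518.75 + 3.6831 ≈ 522.44 cpm.

522 cpm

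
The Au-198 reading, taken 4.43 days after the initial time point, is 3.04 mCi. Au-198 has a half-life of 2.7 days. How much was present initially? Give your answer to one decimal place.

9.5 mCi

Number of half-lives elapsed: n = 4.43/2.7 ≈ 1.6407.
A₀ = A × 2^n = 3.04 × 2^1.6407 = 3.04 × 3.1183 ≈ 9.4795 mCi.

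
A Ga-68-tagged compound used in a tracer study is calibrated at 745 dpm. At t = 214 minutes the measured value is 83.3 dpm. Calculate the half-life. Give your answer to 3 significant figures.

A/A₀ = 83.3/745 ≈ 0.11181.
n = log₂(8.9436) ≈ 3.1609 half-lives elapsed in 214 minutes.
t½ = 214/3.1609 ≈ 67.703 minutes.

67.7 minutes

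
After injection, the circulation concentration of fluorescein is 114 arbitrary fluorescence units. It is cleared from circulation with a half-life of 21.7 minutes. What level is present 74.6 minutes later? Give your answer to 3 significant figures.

Number of half-lives: n = 74.6/21.7 ≈ 3.4378.
Remaining = 114 × (1/2)^3.4378 = 114 × 0.092283 ≈ 10.52 arbitrary fluorescence units.

10.5 arbitrary fluorescence units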